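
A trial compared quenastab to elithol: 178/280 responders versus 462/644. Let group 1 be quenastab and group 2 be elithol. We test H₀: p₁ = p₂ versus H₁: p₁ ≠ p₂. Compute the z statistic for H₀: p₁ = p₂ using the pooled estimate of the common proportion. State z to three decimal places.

z = -2.473

p̂₁ = 178/280 ≈ 0.63571, p̂₂ = 462/644 ≈ 0.71739.
Pooled p̂ = (178+462)/(280+644) = 640/924 = 0.69264.
SE = √(p̂(1−p̂)(1/n₁+1/n₂)) = √(0.69264·0.30736·0.00512422) = √(0.00109089) = 0.03303.
z = (0.63571 − 0.71739)/0.03303 = -0.08168/0.03303 = -2.473.
p-value = 2·P(Z > 2.473) ≈ 0.0134.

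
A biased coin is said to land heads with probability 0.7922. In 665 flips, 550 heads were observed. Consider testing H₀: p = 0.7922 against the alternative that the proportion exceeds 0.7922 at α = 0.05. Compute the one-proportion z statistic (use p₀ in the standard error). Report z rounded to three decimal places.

z = 2.216

p̂ = 550/665 ≈ 0.827068.
Standard error under H₀: √(0.7922×0.2078/665) = 0.015734.
z = (0.827068 − 0.7922)/0.015734 = 0.034868/0.015734 = 2.216.
p-value = P(Z > 2.216) ≈ 0.0133, so at α = 0.05 we reject H₀.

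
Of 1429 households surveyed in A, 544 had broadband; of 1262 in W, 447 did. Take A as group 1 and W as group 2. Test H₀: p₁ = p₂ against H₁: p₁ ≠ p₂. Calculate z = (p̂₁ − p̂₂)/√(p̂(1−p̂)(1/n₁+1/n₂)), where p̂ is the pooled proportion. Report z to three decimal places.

p̂₁ = 544/1429 = 0.38069, p̂₂ = 447/1262 = 0.35420.
Pooled p̂ = (544+447)/(1429+1262) = 991/2691 = 0.36826.
SE = √(p̂(1−p̂)(1/n₁+1/n₂)) = √(0.36826·0.63174·0.00149218) = √(0.00034715) = 0.01863.
z = (0.38069 − 0.35420)/0.01863 = 0.02649/0.01863 = 1.422.
p-value = 2·P(Z > 1.422) ≈ 0.1552.

z = 1.422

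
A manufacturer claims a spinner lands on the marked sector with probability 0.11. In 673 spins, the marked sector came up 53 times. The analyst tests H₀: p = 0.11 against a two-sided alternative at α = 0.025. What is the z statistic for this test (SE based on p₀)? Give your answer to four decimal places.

p̂ = 53/673 = 0.078752.
Standard error under H₀: √(0.11×0.89/673) = 0.012061.
z = (0.078752 − 0.11)/0.012061 = -0.031248/0.012061 = -2.5908.
p-value = 2·P(Z > 2.591) ≈ 0.0096, so at α = 0.025 we reject H₀.

z = -2.5908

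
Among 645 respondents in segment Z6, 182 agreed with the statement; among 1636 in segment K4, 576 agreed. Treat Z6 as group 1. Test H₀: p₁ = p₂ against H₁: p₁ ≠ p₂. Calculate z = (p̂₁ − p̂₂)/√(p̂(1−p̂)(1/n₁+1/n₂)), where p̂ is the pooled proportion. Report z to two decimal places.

z = -3.19

p̂₁ = 182/645 = 0.2822, p̂₂ = 576/1636 = 0.3521.
Pooled p̂ = (182+576)/(645+1636) = 758/2281 = 0.3323.
SE = √(p̂(1−p̂)(1/n₁+1/n₂)) = √(0.3323·0.6677·0.00216163) = √(0.000479624) = 0.0219.
z = (0.2822 − 0.3521)/0.0219 = -0.0699/0.0219 = -3.19.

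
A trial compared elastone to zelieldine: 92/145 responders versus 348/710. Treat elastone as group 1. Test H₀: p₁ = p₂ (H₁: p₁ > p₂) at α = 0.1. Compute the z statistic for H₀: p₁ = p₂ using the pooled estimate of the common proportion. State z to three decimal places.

z = 3.169

p̂₁ = 92/145 = 0.63448, p̂₂ = 348/710 = 0.49014.
Pooled p̂ = (92+348)/(145+710) = 440/855 = 0.51462.
SE = √(0.249786 × 0.008305) = 0.04555.
z = (0.63448 − 0.49014)/0.04555 = 0.14434/0.04555 = 3.169.
p-value = P(Z > 3.169) ≈ 0.0008; since p < α = 0.1, reject H₀.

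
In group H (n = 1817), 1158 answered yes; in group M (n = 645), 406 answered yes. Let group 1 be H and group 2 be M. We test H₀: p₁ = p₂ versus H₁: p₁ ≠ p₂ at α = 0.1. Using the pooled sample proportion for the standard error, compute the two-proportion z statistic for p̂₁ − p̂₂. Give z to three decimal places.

z = 0.356

p̂₁ = 1158/1817 ≈ 0.63731, p̂₂ = 406/645 ≈ 0.62946.
Pooled p̂ = (1158+406)/(1817+645) = 1564/2462 = 0.63526.
SE = √(0.231706 × 0.00210075) = 0.02206.
z = (0.63731 − 0.62946)/0.02206 = 0.00785/0.02206 = 0.356.
Two-sided p-value ≈ 2·Φ(−0.356) = 0.7218; since p > α = 0.1, fail to reject H₀.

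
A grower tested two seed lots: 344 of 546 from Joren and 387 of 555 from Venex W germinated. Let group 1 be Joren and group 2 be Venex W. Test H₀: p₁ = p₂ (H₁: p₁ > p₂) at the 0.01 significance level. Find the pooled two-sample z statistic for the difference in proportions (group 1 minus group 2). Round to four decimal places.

p̂₁ = 344/546 ≈ 0.630037, p̂₂ = 387/555 ≈ 0.697297.
Pooled p̂ = (344+387)/(546+555) = 731/1101 = 0.663942.
SE = √(p̂(1−p̂)(1/n₁+1/n₂)) = √(0.663942·0.336058·0.0036333) = √(0.000810674) = 0.028472.
z = (0.630037 − 0.697297)/0.028472 = -0.067260/0.028472 = -2.3623.
p-value = P(Z > -2.362) ≈ 0.9909, so at α = 0.01 we fail to reject H₀.

z = -2.3623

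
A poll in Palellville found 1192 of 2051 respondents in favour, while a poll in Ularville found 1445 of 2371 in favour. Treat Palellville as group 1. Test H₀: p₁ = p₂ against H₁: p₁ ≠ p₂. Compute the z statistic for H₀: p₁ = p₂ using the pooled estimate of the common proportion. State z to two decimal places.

p̂₁ = 1192/2051 ≈ 0.5812, p̂₂ = 1445/2371 ≈ 0.6094.
Pooled p̂ = (1192+1445)/(2051+2371) = 2637/4422 = 0.5963.
SE = √(0.240719 × 0.00090933) = 0.0148.
z = (0.5812 − 0.6094)/0.0148 = -0.0282/0.0148 = -1.91.

z = -1.91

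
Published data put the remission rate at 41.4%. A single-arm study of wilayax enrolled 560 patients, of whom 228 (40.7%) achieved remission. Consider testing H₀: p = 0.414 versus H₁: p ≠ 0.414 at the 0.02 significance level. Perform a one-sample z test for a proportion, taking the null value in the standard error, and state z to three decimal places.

z = -0.329

p̂ = 228/560 ≈ 0.407143.
Under H₀, SE = √(0.414·0.586/560) = √(0.000433221) = 0.020814.
z = (0.407143 − 0.414)/0.020814 = -0.006857/0.020814 = -0.329.
Two-sided p-value ≈ 2·Φ(−0.329) = 0.7418. With α = 0.02, fail to reject H₀.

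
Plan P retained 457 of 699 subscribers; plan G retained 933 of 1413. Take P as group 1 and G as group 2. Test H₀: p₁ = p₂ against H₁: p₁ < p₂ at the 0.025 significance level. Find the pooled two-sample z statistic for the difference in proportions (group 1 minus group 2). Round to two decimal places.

z = -0.30

p̂₁ = 457/699 = 0.6538, p̂₂ = 933/1413 = 0.6603.
Pooled p̂ = (457+933)/(699+1413) = 1390/2112 = 0.6581.
SE = √(0.22499 × 0.00213833) = 0.0219.
z = (0.6538 − 0.6603)/0.0219 = -0.0065/0.0219 = -0.30.
p-value = P(Z < -0.297) ≈ 0.3834; since p > α = 0.025, fail to reject H₀.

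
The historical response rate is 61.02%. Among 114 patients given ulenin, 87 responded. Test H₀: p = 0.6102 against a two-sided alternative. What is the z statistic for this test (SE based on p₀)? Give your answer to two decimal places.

p̂ = 87/114 = 0.7632.
Standard error under H₀: √(0.6102×0.3898/114) = 0.0457.
z = (0.7632 − 0.6102)/0.0457 = 0.1530/0.0457 = 3.35.
p-value = 2·P(Z > 3.349) ≈ 0.0008.

z = 3.35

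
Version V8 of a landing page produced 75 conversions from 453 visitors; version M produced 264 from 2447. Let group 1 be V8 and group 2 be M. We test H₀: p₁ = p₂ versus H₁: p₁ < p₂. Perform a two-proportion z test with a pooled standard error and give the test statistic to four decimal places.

z = 3.5096

p̂₁ = 75/453 ≈ 0.165563, p̂₂ = 264/2447 ≈ 0.107887.
Pooled p̂ = (75+264)/(453+2447) = 339/2900 = 0.116897.
SE = √(p̂(1−p̂)(1/n₁+1/n₂)) = √(0.116897·0.883103·0.00261617) = √(0.000270072) = 0.016434.
z = (0.165563 − 0.107887)/0.016434 = 0.057676/0.016434 = 3.5096.
p-value = P(Z < 3.510) ≈ 0.9998.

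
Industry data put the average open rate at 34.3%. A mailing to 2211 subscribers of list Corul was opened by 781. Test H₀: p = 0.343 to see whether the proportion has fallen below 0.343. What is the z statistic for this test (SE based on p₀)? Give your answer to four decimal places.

z = 1.0137

p̂ = 781/2211 = 0.353234.
SE = √(p₀(1−p₀)/n) = √(0.22535/2211) = 0.010096.
z = (0.353234 − 0.343)/0.010096 = 0.010234/0.010096 = 1.0137.
p-value = P(Z < 1.014) ≈ 0.8446.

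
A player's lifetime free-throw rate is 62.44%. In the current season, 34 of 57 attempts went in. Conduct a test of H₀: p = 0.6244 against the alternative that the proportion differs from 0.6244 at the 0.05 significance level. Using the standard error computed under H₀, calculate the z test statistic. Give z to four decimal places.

p̂ = 34/57 = 0.596491.
Under H₀, SE = √(0.6244·0.3756/57) = √(0.00411447) = 0.064144.
z = (0.596491 − 0.6244)/0.064144 = -0.027909/0.064144 = -0.4351.
Two-sided p-value ≈ 2·Φ(−0.435) = 0.6635, so at α = 0.05 we fail to reject H₀.

z = -0.4351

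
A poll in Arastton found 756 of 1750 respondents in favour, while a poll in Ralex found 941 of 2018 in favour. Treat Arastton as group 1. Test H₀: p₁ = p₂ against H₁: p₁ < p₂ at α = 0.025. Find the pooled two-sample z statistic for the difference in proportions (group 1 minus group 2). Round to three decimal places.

p̂₁ = 756/1750 = 0.43200, p̂₂ = 941/2018 = 0.46630.
Pooled p̂ = (756+941)/(1750+2018) = 1697/3768 = 0.45037.
SE = √(0.247537 × 0.00106697) = 0.01625.
z = (0.43200 − 0.46630)/0.01625 = -0.03430/0.01625 = -2.111.
p-value = P(Z < -2.111) ≈ 0.0174, so at α = 0.025 we reject H₀.

z = -2.111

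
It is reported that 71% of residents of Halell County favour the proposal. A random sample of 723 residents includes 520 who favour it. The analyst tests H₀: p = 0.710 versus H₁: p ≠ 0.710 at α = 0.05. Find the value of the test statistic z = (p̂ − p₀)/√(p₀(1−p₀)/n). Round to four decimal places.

p̂ = 520/723 = 0.7192254.
Under H₀, SE = √(0.71·0.29/723) = √(0.000284786) = 0.0168756.
z = (0.7192254 − 0.71)/0.0168756 = 0.0092254/0.0168756 = 0.5467.
p-value = 2·P(Z > 0.547) ≈ 0.5846; since p > α = 0.05, fail to reject H₀.

z = 0.5467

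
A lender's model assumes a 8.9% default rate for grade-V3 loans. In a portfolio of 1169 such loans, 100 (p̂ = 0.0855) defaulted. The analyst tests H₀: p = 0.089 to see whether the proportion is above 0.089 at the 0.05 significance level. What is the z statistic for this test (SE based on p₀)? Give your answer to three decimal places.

z = -0.415

p̂ = 100/1169 = 0.08554.
Standard error under H₀: √(0.089×0.911/1169) = 0.00833.
z = (0.08554 − 0.089)/0.00833 = -0.00346/0.00833 = -0.415.
p-value = P(Z > -0.415) ≈ 0.6610. With α = 0.05, fail to reject H₀.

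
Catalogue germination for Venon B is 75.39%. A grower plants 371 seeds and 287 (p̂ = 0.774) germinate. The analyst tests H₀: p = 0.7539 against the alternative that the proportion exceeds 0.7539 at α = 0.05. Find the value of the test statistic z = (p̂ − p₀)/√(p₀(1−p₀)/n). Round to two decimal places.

p̂ = 287/371 ≈ 0.7736.
Under H₀, SE = √(0.7539·0.2461/371) = √(0.000500094) = 0.0224.
z = (0.7736 − 0.7539)/0.0224 = 0.0197/0.0224 = 0.88.
p-value = P(Z > 0.880) ≈ 0.1894; since p > α = 0.05, fail to reject H₀.

z = 0.88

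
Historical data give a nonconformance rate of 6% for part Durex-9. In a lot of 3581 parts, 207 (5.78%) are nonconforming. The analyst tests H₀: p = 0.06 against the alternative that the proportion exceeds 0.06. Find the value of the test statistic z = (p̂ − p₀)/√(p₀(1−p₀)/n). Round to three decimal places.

z = -0.553

p̂ = 207/3581 ≈ 0.057805.
SE = √(p₀(1−p₀)/n) = √(0.0564/3581) = 0.003969.
z = (0.057805 − 0.06)/0.003969 = -0.002195/0.003969 = -0.553.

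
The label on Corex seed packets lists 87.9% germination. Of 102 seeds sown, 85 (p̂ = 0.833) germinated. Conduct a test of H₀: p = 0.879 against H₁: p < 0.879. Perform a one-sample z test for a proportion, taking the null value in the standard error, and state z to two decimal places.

z = -1.41

p̂ = 85/102 = 0.8333.
Under H₀, SE = √(0.879·0.121/102) = √(0.00104274) = 0.0323.
z = (0.8333 − 0.879)/0.0323 = -0.0457/0.0323 = -1.41.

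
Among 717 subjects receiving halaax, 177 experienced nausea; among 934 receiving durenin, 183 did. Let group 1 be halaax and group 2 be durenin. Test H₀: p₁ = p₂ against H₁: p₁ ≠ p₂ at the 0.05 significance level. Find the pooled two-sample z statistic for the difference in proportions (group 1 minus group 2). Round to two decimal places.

z = 2.48

p̂₁ = 177/717 ≈ 0.24686, p̂₂ = 183/934 ≈ 0.19593.
Pooled p̂ = (177+183)/(717+934) = 360/1651 = 0.21805.
SE = √(0.170504 × 0.00246536) = 0.02050.
z = (0.24686 − 0.19593)/0.02050 = 0.05093/0.02050 = 2.48.
Two-sided p-value ≈ 2·Φ(−2.484) = 0.0130, so at α = 0.05 we reject H₀.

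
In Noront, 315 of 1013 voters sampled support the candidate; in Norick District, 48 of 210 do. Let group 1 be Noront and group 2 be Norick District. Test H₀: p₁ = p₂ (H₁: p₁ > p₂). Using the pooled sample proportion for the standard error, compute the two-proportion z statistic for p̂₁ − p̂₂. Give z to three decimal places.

z = 2.378

p̂₁ = 315/1013 ≈ 0.31096, p̂₂ = 48/210 ≈ 0.22857.
Pooled p̂ = (315+48)/(1013+210) = 363/1223 = 0.29681.
SE = √(0.208714 × 0.00574907) = 0.03464.
z = (0.31096 − 0.22857)/0.03464 = 0.08239/0.03464 = 2.378.
p-value = P(Z > 2.378) ≈ 0.0087.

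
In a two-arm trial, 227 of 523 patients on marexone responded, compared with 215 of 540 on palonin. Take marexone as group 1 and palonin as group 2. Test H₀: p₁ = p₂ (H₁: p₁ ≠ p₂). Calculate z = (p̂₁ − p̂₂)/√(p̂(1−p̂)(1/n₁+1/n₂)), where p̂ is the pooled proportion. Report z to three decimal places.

p̂₁ = 227/523 ≈ 0.43403, p̂₂ = 215/540 ≈ 0.39815.
Pooled p̂ = (227+215)/(523+540) = 442/1063 = 0.41580.
SE = √(0.242911 × 0.0037639) = 0.03024.
z = (0.43403 − 0.39815)/0.03024 = 0.03588/0.03024 = 1.187.
p-value = 2·P(Z > 1.187) ≈ 0.2353.

z = 1.187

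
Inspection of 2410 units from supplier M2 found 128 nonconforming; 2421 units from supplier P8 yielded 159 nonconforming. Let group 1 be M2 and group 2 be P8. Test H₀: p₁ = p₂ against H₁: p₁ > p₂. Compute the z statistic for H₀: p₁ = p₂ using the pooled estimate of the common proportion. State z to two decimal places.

p̂₁ = 128/2410 ≈ 0.0531, p̂₂ = 159/2421 ≈ 0.0657.
Pooled p̂ = (128+159)/(2410+2421) = 287/4831 = 0.0594.
SE = √(0.0558787 × 0.00082799) = 0.0068.
z = (0.0531 − 0.0657)/0.0068 = -0.0126/0.0068 = -1.85.

z = -1.85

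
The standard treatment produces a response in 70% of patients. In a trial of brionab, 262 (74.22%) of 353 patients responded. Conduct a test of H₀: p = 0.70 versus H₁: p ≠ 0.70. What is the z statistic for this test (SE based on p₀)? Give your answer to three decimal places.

p̂ = 262/353 = 0.74221.
SE = √(p₀(1−p₀)/n) = √(0.21/353) = 0.02439.
z = (0.74221 − 0.7)/0.02439 = 0.04221/0.02439 = 1.731.

z = 1.731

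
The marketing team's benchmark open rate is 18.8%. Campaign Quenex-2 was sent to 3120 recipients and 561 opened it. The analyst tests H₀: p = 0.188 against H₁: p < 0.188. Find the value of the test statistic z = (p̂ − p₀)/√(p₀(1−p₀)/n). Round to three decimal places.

p̂ = 561/3120 ≈ 0.179808.
Standard error under H₀: √(0.188×0.812/3120) = 0.006995.
z = (0.179808 − 0.188)/0.006995 = -0.008192/0.006995 = -1.171.
p-value = P(Z < -1.171) ≈ 0.1208.

z = -1.171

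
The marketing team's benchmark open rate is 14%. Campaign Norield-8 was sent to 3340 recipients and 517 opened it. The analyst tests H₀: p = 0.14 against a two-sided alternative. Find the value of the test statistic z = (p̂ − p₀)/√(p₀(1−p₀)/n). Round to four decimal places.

z = 2.4634

p̂ = 517/3340 ≈ 0.154790.
SE = √(p₀(1−p₀)/n) = √(0.1204/3340) = 0.006004.
z = (0.154790 − 0.14)/0.006004 = 0.014790/0.006004 = 2.4634.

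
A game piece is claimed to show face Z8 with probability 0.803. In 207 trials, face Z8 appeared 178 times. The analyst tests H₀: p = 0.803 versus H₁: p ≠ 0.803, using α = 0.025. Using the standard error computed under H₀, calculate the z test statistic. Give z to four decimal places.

p̂ = 178/207 ≈ 0.859903.
SE = √(p₀(1−p₀)/n) = √(0.15819/207) = 0.027644.
z = (0.859903 − 0.803)/0.027644 = 0.056903/0.027644 = 2.0584.
p-value = 2·P(Z > 2.058) ≈ 0.0396; since p > α = 0.025, fail to reject H₀.

z = 2.0584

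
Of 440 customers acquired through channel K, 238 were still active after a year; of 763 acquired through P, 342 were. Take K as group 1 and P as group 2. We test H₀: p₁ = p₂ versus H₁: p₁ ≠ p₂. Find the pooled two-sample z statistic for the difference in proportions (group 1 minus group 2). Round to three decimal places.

z = 3.098

p̂₁ = 238/440 ≈ 0.540909, p̂₂ = 342/763 ≈ 0.448231.
Pooled p̂ = (238+342)/(440+763) = 580/1203 = 0.482128.
SE = √(p̂(1−p̂)(1/n₁+1/n₂)) = √(0.482128·0.517872·0.00358334) = √(0.000894691) = 0.029911.
z = (0.540909 − 0.448231)/0.029911 = 0.092678/0.029911 = 3.098.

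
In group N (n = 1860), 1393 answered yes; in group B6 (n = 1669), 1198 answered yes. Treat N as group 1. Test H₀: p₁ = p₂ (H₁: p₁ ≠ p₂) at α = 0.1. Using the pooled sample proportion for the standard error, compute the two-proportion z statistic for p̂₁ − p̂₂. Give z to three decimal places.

z = 2.090

p̂₁ = 1393/1860 = 0.74892, p̂₂ = 1198/1669 = 0.71780.
Pooled p̂ = (1393+1198)/(1860+1669) = 2591/3529 = 0.73420.
SE = √(0.195149 × 0.0011368) = 0.01489.
z = (0.74892 − 0.71780)/0.01489 = 0.03112/0.01489 = 2.090.
p-value = 2·P(Z > 2.090) ≈ 0.0366. With α = 0.1, reject H₀.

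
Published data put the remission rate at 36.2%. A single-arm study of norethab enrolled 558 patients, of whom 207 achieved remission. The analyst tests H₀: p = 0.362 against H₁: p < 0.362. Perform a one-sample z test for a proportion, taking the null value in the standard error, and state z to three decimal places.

z = 0.441

p̂ = 207/558 = 0.37097.
Standard error under H₀: √(0.362×0.638/558) = 0.02034.
z = (0.37097 − 0.362)/0.02034 = 0.00897/0.02034 = 0.441.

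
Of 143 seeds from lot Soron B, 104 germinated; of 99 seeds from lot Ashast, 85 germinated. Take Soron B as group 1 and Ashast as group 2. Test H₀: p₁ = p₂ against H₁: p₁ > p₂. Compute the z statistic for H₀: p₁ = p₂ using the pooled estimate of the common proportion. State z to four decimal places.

p̂₁ = 104/143 ≈ 0.727273, p̂₂ = 85/99 ≈ 0.858586.
Pooled p̂ = (104+85)/(143+99) = 189/242 = 0.780992.
SE = √(p̂(1−p̂)(1/n₁+1/n₂)) = √(0.780992·0.219008·0.017094) = √(0.00292382) = 0.054072.
z = (0.727273 − 0.858586)/0.054072 = -0.131313/0.054072 = -2.4285.

z = -2.4285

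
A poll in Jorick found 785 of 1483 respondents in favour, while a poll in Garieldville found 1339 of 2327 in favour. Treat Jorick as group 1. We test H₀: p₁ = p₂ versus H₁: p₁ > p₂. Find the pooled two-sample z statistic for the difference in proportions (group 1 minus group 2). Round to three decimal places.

p̂₁ = 785/1483 ≈ 0.52933, p̂₂ = 1339/2327 ≈ 0.57542.
Pooled p̂ = (785+1339)/(1483+2327) = 2124/3810 = 0.55748.
SE = √(p̂(1−p̂)(1/n₁+1/n₂)) = √(0.55748·0.44252·0.00110405) = √(0.000272364) = 0.01650.
z = (0.52933 − 0.57542)/0.01650 = -0.04609/0.01650 = -2.793.
p-value = P(Z > -2.793) ≈ 0.9974.

z = -2.793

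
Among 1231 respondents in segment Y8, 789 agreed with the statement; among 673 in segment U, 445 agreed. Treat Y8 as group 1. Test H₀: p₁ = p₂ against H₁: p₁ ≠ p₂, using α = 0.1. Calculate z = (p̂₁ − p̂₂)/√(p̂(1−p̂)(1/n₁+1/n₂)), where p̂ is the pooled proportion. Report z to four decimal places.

z = -0.8856

p̂₁ = 789/1231 = 0.640942, p̂₂ = 445/673 = 0.661218.
Pooled p̂ = (789+445)/(1231+673) = 1234/1904 = 0.648109.
SE = √(0.228064 × 0.00229823) = 0.022894.
z = (0.640942 − 0.661218)/0.022894 = -0.020276/0.022894 = -0.8856.
p-value = 2·P(Z > 0.886) ≈ 0.3758; since p > α = 0.1, fail to reject H₀.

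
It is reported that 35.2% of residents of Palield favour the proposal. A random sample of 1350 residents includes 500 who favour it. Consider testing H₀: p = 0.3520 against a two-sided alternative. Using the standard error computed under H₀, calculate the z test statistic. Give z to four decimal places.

z = 1.4133

p̂ = 500/1350 = 0.370370.
SE = √(p₀(1−p₀)/n) = √(0.2281/1350) = 0.012998.
z = (0.370370 − 0.352)/0.012998 = 0.018370/0.012998 = 1.4133.
p-value = 2·P(Z > 1.413) ≈ 0.1576.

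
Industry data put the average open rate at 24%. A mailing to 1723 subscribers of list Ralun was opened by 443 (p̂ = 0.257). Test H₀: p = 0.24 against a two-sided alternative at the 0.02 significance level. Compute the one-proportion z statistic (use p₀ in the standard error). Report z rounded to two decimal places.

z = 1.66

p̂ = 443/1723 ≈ 0.2571.
Standard error under H₀: √(0.24×0.76/1723) = 0.0103.
z = (0.2571 − 0.24)/0.0103 = 0.0171/0.0103 = 1.66.
Two-sided p-value ≈ 2·Φ(−1.663) = 0.0963; since p > α = 0.02, fail to reject H₀.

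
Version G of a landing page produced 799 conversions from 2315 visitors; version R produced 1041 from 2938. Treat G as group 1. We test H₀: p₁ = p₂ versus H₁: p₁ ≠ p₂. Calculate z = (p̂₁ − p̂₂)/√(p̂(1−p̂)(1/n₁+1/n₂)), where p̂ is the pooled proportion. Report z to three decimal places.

z = -0.693

p̂₁ = 799/2315 ≈ 0.345140, p̂₂ = 1041/2938 ≈ 0.354323.
Pooled p̂ = (799+1041)/(2315+2938) = 1840/5253 = 0.350276.
SE = √(p̂(1−p̂)(1/n₁+1/n₂)) = √(0.350276·0.649724·0.000772333) = √(0.00017577) = 0.013258.
z = (0.345140 − 0.354323)/0.013258 = -0.009183/0.013258 = -0.693.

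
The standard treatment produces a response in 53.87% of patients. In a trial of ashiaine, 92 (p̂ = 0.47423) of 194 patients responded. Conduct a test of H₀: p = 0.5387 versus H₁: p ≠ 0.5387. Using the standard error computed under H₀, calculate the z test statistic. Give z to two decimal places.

z = -1.80

p̂ = 92/194 = 0.4742.
Standard error under H₀: √(0.5387×0.4613/194) = 0.0358.
z = (0.4742 − 0.5387)/0.0358 = -0.0645/0.0358 = -1.80.
Two-sided p-value ≈ 2·Φ(−1.801) = 0.0716.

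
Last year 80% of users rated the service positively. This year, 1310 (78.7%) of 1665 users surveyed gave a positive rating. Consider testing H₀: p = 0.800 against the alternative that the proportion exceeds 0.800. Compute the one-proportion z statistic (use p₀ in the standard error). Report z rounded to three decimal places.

p̂ = 1310/1665 ≈ 0.78679.
SE = √(p₀(1−p₀)/n) = √(0.16/1665) = 0.00980.
z = (0.78679 − 0.8)/0.00980 = -0.01321/0.00980 = -1.348.

z = -1.348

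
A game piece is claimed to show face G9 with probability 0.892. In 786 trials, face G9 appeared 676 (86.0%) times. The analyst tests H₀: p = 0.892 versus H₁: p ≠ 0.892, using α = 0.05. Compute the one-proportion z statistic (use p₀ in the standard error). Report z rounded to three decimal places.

p̂ = 676/786 = 0.86005.
SE = √(p₀(1−p₀)/n) = √(0.096336/786) = 0.01107.
z = (0.86005 − 0.892)/0.01107 = -0.03195/0.01107 = -2.886.
p-value = 2·P(Z > 2.886) ≈ 0.0039. With α = 0.05, reject H₀.

z = -2.886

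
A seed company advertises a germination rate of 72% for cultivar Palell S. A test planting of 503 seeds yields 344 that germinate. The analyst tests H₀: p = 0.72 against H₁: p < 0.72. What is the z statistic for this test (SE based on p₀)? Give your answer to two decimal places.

z = -1.80

p̂ = 344/503 ≈ 0.6839.
Under H₀, SE = √(0.72·0.28/503) = √(0.000400795) = 0.0200.
z = (0.6839 − 0.72)/0.0200 = -0.0361/0.0200 = -1.80.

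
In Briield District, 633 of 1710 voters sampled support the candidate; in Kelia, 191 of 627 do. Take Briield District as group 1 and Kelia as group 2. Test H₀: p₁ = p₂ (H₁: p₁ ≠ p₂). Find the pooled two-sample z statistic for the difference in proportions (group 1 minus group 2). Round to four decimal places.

p̂₁ = 633/1710 ≈ 0.370175, p̂₂ = 191/627 ≈ 0.304625.
Pooled p̂ = (633+191)/(1710+627) = 824/2337 = 0.352589.
SE = √(p̂(1−p̂)(1/n₁+1/n₂)) = √(0.352589·0.647411·0.00217969) = √(0.000497558) = 0.022306.
z = (0.370175 − 0.304625)/0.022306 = 0.065550/0.022306 = 2.9387.

z = 2.9387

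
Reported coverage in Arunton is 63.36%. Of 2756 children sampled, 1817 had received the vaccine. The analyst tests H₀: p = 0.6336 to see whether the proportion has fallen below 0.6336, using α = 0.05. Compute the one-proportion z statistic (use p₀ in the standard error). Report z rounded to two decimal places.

z = 2.80

p̂ = 1817/2756 ≈ 0.65929.
Standard error under H₀: √(0.6336×0.3664/2756) = 0.00918.
z = (0.65929 − 0.6336)/0.00918 = 0.02569/0.00918 = 2.80.
p-value = P(Z < 2.799) ≈ 0.9974. With α = 0.05, fail to reject H₀.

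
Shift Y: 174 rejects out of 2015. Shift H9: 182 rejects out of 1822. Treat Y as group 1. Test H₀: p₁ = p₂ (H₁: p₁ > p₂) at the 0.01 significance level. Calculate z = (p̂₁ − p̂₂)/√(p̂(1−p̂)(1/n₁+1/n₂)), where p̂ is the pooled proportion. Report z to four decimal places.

z = -1.4434

p̂₁ = 174/2015 ≈ 0.086352, p̂₂ = 182/1822 ≈ 0.099890.
Pooled p̂ = (174+182)/(2015+1822) = 356/3837 = 0.092781.
SE = √(p̂(1−p̂)(1/n₁+1/n₂)) = √(0.092781·0.907219·0.00104513) = √(8.79709e-05) = 0.009379.
z = (0.086352 − 0.099890)/0.009379 = -0.013538/0.009379 = -1.4434.
p-value = P(Z > -1.443) ≈ 0.9255, so at α = 0.01 we fail to reject H₀.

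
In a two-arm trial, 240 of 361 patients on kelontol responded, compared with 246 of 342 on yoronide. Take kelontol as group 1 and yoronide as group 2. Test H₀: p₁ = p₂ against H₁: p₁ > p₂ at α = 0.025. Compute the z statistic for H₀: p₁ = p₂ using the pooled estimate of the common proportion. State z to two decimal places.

p̂₁ = 240/361 = 0.6648, p̂₂ = 246/342 = 0.7193.
Pooled p̂ = (240+246)/(361+342) = 486/703 = 0.6913.
SE = √(p̂(1−p̂)(1/n₁+1/n₂)) = √(0.6913·0.3087·0.00569406) = √(0.00121509) = 0.0349.
z = (0.6648 − 0.7193)/0.0349 = -0.0545/0.0349 = -1.56.
p-value = P(Z > -1.563) ≈ 0.9410, so at α = 0.025 we fail to reject H₀.

z = -1.56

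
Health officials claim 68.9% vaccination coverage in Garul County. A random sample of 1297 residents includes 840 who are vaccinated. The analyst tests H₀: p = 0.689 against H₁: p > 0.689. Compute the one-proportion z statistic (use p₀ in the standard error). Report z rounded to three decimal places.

p̂ = 840/1297 ≈ 0.647648.
SE = √(p₀(1−p₀)/n) = √(0.21428/1297) = 0.012853.
z = (0.647648 − 0.689)/0.012853 = -0.041352/0.012853 = -3.217.
p-value = P(Z > -3.217) ≈ 0.9994.

z = -3.217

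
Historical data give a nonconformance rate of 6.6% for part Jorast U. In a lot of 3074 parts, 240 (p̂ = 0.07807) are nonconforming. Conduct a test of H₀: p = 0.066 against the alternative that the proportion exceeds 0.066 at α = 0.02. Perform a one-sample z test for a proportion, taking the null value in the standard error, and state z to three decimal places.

p̂ = 240/3074 ≈ 0.078074.
SE = √(p₀(1−p₀)/n) = √(0.061644/3074) = 0.004478.
z = (0.078074 − 0.066)/0.004478 = 0.012074/0.004478 = 2.696.
p-value = P(Z > 2.696) ≈ 0.0035, so at α = 0.02 we reject H₀.

z = 2.696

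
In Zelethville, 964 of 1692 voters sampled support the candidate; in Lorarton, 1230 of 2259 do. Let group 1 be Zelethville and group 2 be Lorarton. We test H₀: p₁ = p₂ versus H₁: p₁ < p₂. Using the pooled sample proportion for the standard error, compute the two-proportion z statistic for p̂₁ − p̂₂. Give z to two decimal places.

p̂₁ = 964/1692 ≈ 0.56974, p̂₂ = 1230/2259 ≈ 0.54449.
Pooled p̂ = (964+1230)/(1692+2259) = 2194/3951 = 0.55530.
SE = √(p̂(1−p̂)(1/n₁+1/n₂)) = √(0.55530·0.44470·0.00103369) = √(0.000255261) = 0.01598.
z = (0.56974 − 0.54449)/0.01598 = 0.02525/0.01598 = 1.58.
p-value = P(Z < 1.580) ≈ 0.9430.

z = 1.58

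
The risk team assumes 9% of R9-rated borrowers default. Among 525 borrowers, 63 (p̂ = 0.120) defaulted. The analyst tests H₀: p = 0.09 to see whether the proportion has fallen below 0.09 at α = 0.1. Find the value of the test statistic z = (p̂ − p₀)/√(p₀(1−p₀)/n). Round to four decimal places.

z = 2.4019

p̂ = 63/525 ≈ 0.120000.
SE = √(p₀(1−p₀)/n) = √(0.0819/525) = 0.012490.
z = (0.120000 − 0.09)/0.012490 = 0.030000/0.012490 = 2.4019.
p-value = P(Z < 2.402) ≈ 0.9918. With α = 0.1, fail to reject H₀.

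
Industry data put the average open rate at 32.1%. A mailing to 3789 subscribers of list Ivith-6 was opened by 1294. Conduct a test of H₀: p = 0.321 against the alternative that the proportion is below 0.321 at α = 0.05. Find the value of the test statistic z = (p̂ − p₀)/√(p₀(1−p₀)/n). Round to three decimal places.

p̂ = 1294/3789 = 0.341515.
Under H₀, SE = √(0.321·0.679/3789) = √(5.75241e-05) = 0.007584.
z = (0.341515 − 0.321)/0.007584 = 0.020515/0.007584 = 2.705.
p-value = P(Z < 2.705) ≈ 0.9966, so at α = 0.05 we fail to reject H₀.

z = 2.705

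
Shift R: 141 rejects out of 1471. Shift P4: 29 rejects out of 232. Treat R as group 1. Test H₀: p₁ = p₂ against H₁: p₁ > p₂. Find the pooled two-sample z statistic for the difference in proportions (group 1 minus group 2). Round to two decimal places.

p̂₁ = 141/1471 = 0.09585, p̂₂ = 29/232 = 0.12500.
Pooled p̂ = (141+29)/(1471+232) = 170/1703 = 0.09982.
SE = √(p̂(1−p̂)(1/n₁+1/n₂)) = √(0.09982·0.90018·0.00499015) = √(0.00044841) = 0.02118.
z = (0.09585 − 0.12500)/0.02118 = -0.02915/0.02118 = -1.38.
p-value = P(Z > -1.376) ≈ 0.9157.

z = -1.38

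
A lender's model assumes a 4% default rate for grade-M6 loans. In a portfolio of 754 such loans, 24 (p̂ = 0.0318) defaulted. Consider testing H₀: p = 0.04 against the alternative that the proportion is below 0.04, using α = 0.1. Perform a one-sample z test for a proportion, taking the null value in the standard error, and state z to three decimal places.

z = -1.145

p̂ = 24/754 ≈ 0.031830.
Under H₀, SE = √(0.04·0.96/754) = √(5.09284e-05) = 0.007136.
z = (0.031830 − 0.04)/0.007136 = -0.008170/0.007136 = -1.145.
p-value = P(Z < -1.145) ≈ 0.1261; since p > α = 0.1, fail to reject H₀.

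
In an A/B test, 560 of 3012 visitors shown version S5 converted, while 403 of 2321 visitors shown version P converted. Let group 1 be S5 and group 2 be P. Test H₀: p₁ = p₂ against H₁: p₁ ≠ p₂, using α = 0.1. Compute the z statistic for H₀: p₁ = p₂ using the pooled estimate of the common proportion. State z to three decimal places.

p̂₁ = 560/3012 ≈ 0.18592, p̂₂ = 403/2321 ≈ 0.17363.
Pooled p̂ = (560+403)/(3012+2321) = 963/5333 = 0.18057.
SE = √(0.147967 × 0.000762854) = 0.01062.
z = (0.18592 − 0.17363)/0.01062 = 0.01229/0.01062 = 1.157.
Two-sided p-value ≈ 2·Φ(−1.157) = 0.2473; since p > α = 0.1, fail to reject H₀.

z = 1.157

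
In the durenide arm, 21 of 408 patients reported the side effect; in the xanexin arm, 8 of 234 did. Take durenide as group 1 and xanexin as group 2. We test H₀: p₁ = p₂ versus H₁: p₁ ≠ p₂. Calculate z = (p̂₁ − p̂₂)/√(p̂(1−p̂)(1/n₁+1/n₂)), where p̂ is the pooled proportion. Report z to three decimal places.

z = 1.015

p̂₁ = 21/408 = 0.05147, p̂₂ = 8/234 = 0.03419.
Pooled p̂ = (21+8)/(408+234) = 29/642 = 0.04517.
SE = √(p̂(1−p̂)(1/n₁+1/n₂)) = √(0.04517·0.95483·0.00672448) = √(0.000290033) = 0.01703.
z = (0.05147 − 0.03419)/0.01703 = 0.01728/0.01703 = 1.015.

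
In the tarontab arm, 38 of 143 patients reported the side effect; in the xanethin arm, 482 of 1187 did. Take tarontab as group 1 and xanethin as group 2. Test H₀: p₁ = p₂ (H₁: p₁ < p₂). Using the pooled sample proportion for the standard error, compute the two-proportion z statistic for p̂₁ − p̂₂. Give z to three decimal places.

z = -3.249

p̂₁ = 38/143 ≈ 0.26573, p̂₂ = 482/1187 ≈ 0.40607.
Pooled p̂ = (38+482)/(143+1187) = 520/1330 = 0.39098.
SE = √(p̂(1−p̂)(1/n₁+1/n₂)) = √(0.39098·0.60902·0.00783547) = √(0.00186574) = 0.04319.
z = (0.26573 − 0.40607)/0.04319 = -0.14034/0.04319 = -3.249.
p-value = P(Z < -3.249) ≈ 0.0006.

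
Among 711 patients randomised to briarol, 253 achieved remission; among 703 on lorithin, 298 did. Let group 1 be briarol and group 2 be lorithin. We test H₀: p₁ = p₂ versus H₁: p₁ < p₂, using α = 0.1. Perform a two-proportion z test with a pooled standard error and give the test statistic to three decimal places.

z = -2.624

p̂₁ = 253/711 ≈ 0.35584, p̂₂ = 298/703 ≈ 0.42390.
Pooled p̂ = (253+298)/(711+703) = 551/1414 = 0.38967.
SE = √(p̂(1−p̂)(1/n₁+1/n₂)) = √(0.38967·0.61033·0.00282894) = √(0.000672803) = 0.02594.
z = (0.35584 − 0.42390)/0.02594 = -0.06806/0.02594 = -2.624.
p-value = P(Z < -2.624) ≈ 0.0043. With α = 0.1, reject H₀.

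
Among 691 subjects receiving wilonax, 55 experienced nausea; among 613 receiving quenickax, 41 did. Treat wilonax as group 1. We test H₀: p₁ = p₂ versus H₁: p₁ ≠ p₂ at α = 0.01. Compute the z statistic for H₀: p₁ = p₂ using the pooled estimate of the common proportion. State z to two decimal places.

z = 0.88

p̂₁ = 55/691 = 0.0796, p̂₂ = 41/613 = 0.0669.
Pooled p̂ = (55+41)/(691+613) = 96/1304 = 0.0736.
SE = √(0.0681998 × 0.0030785) = 0.0145.
z = (0.0796 − 0.0669)/0.0145 = 0.0127/0.0145 = 0.88.
Two-sided p-value ≈ 2·Φ(−0.877) = 0.3804. With α = 0.01, fail to reject H₀.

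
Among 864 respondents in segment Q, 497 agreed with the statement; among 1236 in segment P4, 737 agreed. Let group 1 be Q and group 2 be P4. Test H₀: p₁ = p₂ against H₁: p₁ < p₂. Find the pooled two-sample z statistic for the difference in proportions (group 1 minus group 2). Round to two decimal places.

p̂₁ = 497/864 ≈ 0.57523, p̂₂ = 737/1236 ≈ 0.59628.
Pooled p̂ = (497+737)/(864+1236) = 1234/2100 = 0.58762.
SE = √(p̂(1−p̂)(1/n₁+1/n₂)) = √(0.58762·0.41238·0.00196647) = √(0.00047652) = 0.02183.
z = (0.57523 − 0.59628)/0.02183 = -0.02105/0.02183 = -0.96.
p-value = P(Z < -0.964) ≈ 0.1675.

z = -0.96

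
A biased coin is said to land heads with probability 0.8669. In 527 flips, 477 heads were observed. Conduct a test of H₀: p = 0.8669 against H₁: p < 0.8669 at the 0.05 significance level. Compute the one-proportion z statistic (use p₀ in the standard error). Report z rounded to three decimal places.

z = 2.583

p̂ = 477/527 ≈ 0.905123.
SE = √(p₀(1−p₀)/n) = √(0.11538/527) = 0.014797.
z = (0.905123 − 0.8669)/0.014797 = 0.038223/0.014797 = 2.583.
p-value = P(Z < 2.583) ≈ 0.9951, so at α = 0.05 we fail to reject H₀.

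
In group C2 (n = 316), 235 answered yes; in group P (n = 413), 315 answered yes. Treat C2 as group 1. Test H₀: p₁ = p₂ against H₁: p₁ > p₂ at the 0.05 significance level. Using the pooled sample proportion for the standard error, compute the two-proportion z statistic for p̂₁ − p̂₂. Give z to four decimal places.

z = -0.5919

p̂₁ = 235/316 ≈ 0.743671, p̂₂ = 315/413 ≈ 0.762712.
Pooled p̂ = (235+315)/(316+413) = 550/729 = 0.754458.
SE = √(p̂(1−p̂)(1/n₁+1/n₂)) = √(0.754458·0.245542·0.00558586) = √(0.00103479) = 0.032168.
z = (0.743671 − 0.762712)/0.032168 = -0.019041/0.032168 = -0.5919.
p-value = P(Z > -0.592) ≈ 0.7230. With α = 0.05, fail to reject H₀.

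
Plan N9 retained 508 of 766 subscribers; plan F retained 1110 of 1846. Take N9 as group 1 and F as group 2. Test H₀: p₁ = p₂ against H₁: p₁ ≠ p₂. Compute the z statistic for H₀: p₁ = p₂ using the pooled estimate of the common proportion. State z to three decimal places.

z = 2.966

p̂₁ = 508/766 = 0.66319, p̂₂ = 1110/1846 = 0.60130.
Pooled p̂ = (508+1110)/(766+1846) = 1618/2612 = 0.61945.
SE = √(p̂(1−p̂)(1/n₁+1/n₂)) = √(0.61945·0.38055·0.00184719) = √(0.000435443) = 0.02087.
z = (0.66319 − 0.60130)/0.02087 = 0.06189/0.02087 = 2.966.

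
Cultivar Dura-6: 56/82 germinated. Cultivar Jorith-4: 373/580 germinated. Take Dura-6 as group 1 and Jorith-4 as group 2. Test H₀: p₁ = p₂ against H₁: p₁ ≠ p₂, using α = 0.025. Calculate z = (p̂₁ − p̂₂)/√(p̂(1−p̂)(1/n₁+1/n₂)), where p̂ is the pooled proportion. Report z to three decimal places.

p̂₁ = 56/82 ≈ 0.68293, p̂₂ = 373/580 ≈ 0.64310.
Pooled p̂ = (56+373)/(82+580) = 429/662 = 0.64804.
SE = √(p̂(1−p̂)(1/n₁+1/n₂)) = √(0.64804·0.35196·0.0139193) = √(0.00317478) = 0.05635.
z = (0.68293 − 0.64310)/0.05635 = 0.03983/0.05635 = 0.707.
Two-sided p-value ≈ 2·Φ(−0.707) = 0.4797, so at α = 0.025 we fail to reject H₀.

z = 0.707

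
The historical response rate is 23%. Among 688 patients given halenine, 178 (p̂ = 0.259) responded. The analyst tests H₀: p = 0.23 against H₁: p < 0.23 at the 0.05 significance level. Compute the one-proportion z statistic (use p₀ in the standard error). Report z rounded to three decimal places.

z = 1.790

p̂ = 178/688 = 0.258721.
SE = √(p₀(1−p₀)/n) = √(0.1771/688) = 0.016044.
z = (0.258721 − 0.23)/0.016044 = 0.028721/0.016044 = 1.790.
p-value = P(Z < 1.790) ≈ 0.9633. With α = 0.05, fail to reject H₀.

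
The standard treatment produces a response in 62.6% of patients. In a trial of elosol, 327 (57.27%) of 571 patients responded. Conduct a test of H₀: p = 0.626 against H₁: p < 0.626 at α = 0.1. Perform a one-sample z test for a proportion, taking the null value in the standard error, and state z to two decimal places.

p̂ = 327/571 = 0.57268.
Under H₀, SE = √(0.626·0.374/571) = √(0.000410025) = 0.02025.
z = (0.57268 − 0.626)/0.02025 = -0.05332/0.02025 = -2.63.
p-value = P(Z < -2.633) ≈ 0.0042, so at α = 0.1 we reject H₀.

z = -2.63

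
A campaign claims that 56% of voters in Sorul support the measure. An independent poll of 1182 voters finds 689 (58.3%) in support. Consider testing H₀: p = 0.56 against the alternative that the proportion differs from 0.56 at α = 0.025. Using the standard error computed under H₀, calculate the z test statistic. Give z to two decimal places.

z = 1.59

p̂ = 689/1182 ≈ 0.5829.
Under H₀, SE = √(0.56·0.44/1182) = √(0.00020846) = 0.0144.
z = (0.5829 − 0.56)/0.0144 = 0.0229/0.0144 = 1.59.
p-value = 2·P(Z > 1.587) ≈ 0.1126, so at α = 0.025 we fail to reject H₀.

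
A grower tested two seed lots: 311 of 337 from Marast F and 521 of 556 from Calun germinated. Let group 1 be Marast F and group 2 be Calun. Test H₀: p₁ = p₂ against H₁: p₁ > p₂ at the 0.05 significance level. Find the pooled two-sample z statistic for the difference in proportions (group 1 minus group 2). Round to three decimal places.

z = -0.815

p̂₁ = 311/337 = 0.92285, p̂₂ = 521/556 = 0.93705.
Pooled p̂ = (311+521)/(337+556) = 832/893 = 0.93169.
SE = √(p̂(1−p̂)(1/n₁+1/n₂)) = √(0.93169·0.06831·0.00476592) = √(0.000303317) = 0.01742.
z = (0.92285 − 0.93705)/0.01742 = -0.01420/0.01742 = -0.815.
p-value = P(Z > -0.815) ≈ 0.7926. With α = 0.05, fail to reject H₀.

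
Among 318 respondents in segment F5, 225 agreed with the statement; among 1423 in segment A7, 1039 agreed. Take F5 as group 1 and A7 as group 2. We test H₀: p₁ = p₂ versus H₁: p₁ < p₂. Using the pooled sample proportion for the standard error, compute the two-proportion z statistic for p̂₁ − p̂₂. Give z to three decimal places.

p̂₁ = 225/318 = 0.70755, p̂₂ = 1039/1423 = 0.73015.
Pooled p̂ = (225+1039)/(318+1423) = 1264/1741 = 0.72602.
SE = √(0.198915 × 0.00384739) = 0.02766.
z = (0.70755 − 0.73015)/0.02766 = -0.02260/0.02766 = -0.817.

z = -0.817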